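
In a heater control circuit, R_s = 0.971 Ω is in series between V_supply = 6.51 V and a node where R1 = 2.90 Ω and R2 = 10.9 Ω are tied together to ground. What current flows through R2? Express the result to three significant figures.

Combine the parallel branches: R_p = (1/2.90 + 1/10.9)⁻¹ = 2.291 Ω.
V_A = 6.51 × 2.291/3.262 = 4.572 V.
I(R2) = V_A / R2 = 4.572/10.9 = 0.4194 A.
(Check via current divider: I_total = 1.996 A; share G_k/ΣG = 0.2101 → same result.)

I ≈ 0.419 A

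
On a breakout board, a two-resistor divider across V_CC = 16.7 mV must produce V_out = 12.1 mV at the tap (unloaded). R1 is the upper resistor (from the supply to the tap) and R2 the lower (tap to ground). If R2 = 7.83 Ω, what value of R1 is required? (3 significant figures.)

The divider ratio is R2/(R1+R2) = 12.1/16.7 = 0.7246.
So R1 = R2 · (V_CC/V_out − 1) = 7.83 × (16.7/12.1 − 1) = 7.83 × 0.3802 = 2.977 Ω.

R1 ≈ 2.98 Ω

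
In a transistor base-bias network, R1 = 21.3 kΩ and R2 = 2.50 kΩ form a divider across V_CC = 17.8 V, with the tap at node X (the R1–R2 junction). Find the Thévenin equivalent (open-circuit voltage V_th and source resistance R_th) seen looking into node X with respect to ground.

With X open, the divider is unloaded: V_th = 17.8 × 2.50/23.80 = 1.870 V.
Looking into X with the source shorted: R_th = R1·R2/(R1+R2) = 21.30 × 2.50/23.80 = 2.237 kΩ.

V_th ≈ 1.87 V, R_th ≈ 2.24 kΩ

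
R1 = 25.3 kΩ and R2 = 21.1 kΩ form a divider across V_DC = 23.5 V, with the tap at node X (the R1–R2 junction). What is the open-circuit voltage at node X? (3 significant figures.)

V_th ≈ 10.7 V

V_th is the unloaded tap voltage: V_DC · R2/(R1+R2) = 23.5 × 0.4547 = 10.69 V.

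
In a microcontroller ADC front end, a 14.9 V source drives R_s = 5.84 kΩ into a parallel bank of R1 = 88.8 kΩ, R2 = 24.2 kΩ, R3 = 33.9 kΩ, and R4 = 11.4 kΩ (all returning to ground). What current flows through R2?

I ≈ 0.309 mA

Parallel bank: R_p = 1/(1/88.8 + 1/24.2 + 1/33.9 + 1/11.4) = 5.889 kΩ.
V_A by voltage divider: V_A = 14.9 × 5.889/(5.84 + 5.889) = 7.481 V.
Branch current I = V_A/R2 = 7.481/24.2 = 0.3091 mA.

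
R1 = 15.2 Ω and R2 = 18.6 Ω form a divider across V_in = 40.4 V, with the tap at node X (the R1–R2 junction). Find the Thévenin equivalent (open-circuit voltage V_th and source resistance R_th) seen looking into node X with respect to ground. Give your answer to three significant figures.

V_th is the unloaded tap voltage: V_in · R2/(R1+R2) = 40.4 × 0.5503 = 22.23 V.
Zeroing V_in shorts the top of R1 to ground, so R_th = R1 ‖ R2 = 8.364 Ω.

V_th ≈ 22.2 V, R_th ≈ 8.36 Ω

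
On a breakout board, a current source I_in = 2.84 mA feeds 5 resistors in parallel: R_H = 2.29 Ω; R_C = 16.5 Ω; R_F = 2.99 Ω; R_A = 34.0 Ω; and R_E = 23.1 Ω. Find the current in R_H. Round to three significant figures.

ΣG = 1/2.29 + 1/16.5 + 1/2.99 + 1/34.0 + 1/23.1 = 0.9044.
Current divider: I(R_H) = I_in · G_k/ΣG = 2.84 × (0.4367/0.9044) = 2.84 × 0.4828 = 1.371 mA.

I ≈ 1.37 mA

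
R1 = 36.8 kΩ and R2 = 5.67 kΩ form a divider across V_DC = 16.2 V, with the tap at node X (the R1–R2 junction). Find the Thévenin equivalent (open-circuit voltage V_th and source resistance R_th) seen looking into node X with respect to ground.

Open-circuit (no load on X): V_th = V_DC · R2/(R1 + R2) = 16.2 × 5.67/(36.80 + 5.67) = 2.163 V.
With V_DC suppressed (replaced by a short), R_th = R1 ‖ R2 = (36.80 × 5.67)/(36.80 + 5.67) = 4.913 kΩ.

V_th ≈ 2.16 V, R_th ≈ 4.91 kΩ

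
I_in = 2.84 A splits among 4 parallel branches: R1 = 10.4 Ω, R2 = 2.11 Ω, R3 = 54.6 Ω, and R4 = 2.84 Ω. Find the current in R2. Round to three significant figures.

I ≈ 1.43 A

ΣG = 1/10.4 + 1/2.11 + 1/54.6 + 1/2.84 = 0.9405.
Current divider: I(R2) = I_in · G_k/ΣG = 2.84 × (0.4739/0.9405) = 2.84 × 0.5039 = 1.431 A.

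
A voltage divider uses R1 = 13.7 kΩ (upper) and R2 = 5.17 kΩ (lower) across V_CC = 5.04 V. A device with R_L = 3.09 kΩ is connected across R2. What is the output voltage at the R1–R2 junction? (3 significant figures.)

V_out ≈ 0.623 V

The load sits in parallel with R2, giving an effective lower resistance R2' = R2·R_L/(R2+R_L) = 1.934 kΩ.
Voltage divider with the loaded lower leg: V_out = 5.04 × 1.934/(13.7 + 1.934) = 5.04 × 0.1237 = 0.6235 V.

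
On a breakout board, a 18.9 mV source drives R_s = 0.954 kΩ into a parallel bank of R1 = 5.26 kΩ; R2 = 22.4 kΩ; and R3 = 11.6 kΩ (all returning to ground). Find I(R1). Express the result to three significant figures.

Combine the parallel branches: R_p = (1/5.26 + 1/22.4 + 1/11.6)⁻¹ = 3.116 kΩ.
V_A = 18.9 × 3.116/4.070 = 14.47 mV.
I(R1) = V_A / R1 = 14.47/5.26 = 2.751 µA.

I ≈ 2.75 µA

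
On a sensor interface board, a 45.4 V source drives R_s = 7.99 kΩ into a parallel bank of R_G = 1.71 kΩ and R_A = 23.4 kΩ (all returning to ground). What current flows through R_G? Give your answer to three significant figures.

Equivalent of the parallel group: R_p = 1.594 kΩ.
V_A by voltage divider: V_A = 45.4 × 1.594/(7.99 + 1.594) = 7.549 V.
I(R_G) = V_A / R_G = 7.549/1.71 = 4.415 mA.

I ≈ 4.41 mA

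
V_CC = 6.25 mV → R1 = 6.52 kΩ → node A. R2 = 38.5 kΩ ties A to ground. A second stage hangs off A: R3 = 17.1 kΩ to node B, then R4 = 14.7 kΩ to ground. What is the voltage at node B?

V_B ≈ 2.10 mV

Node A sees R2 in parallel with the series input of stage 2, R3 + R4 = 31.80 kΩ.
Effective lower resistance at A: R2 ‖ 31.80 = 17.42 kΩ.
So V_A = 6.25 × 0.7276 = 4.547 mV.
Stage 2 is unloaded, so V_B = V_A · R4/(R3+R4) = 4.547 × 14.7/31.80 = 2.102 mV.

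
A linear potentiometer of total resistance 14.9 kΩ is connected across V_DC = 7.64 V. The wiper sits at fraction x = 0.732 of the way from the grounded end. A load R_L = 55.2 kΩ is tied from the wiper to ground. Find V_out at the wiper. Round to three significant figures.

Split the track: R_lower = x·R_p = 10.91 kΩ, R_upper = (1−x)·R_p = 3.993 kΩ.
(x·R_p) ‖ R_L = 9.107 kΩ.
Then V_out = V_DC · 9.107/(3.993 + 9.107) = 5.311 V.

V_out ≈ 5.31 V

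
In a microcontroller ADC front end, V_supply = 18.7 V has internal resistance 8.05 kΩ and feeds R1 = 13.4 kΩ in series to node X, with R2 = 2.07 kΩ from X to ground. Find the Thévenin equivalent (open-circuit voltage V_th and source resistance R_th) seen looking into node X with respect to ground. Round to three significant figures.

V_th ≈ 1.65 V, R_th ≈ 1.89 kΩ

R1' = 8.05 + 13.4 = 21.45 kΩ (source resistance + R1).
Open-circuit (no load on X): V_th = V_supply · R2/(R1' + R2) = 18.7 × 2.07/(21.45 + 2.07) = 1.646 V.
Zeroing V_supply shorts the top of R1' to ground, so R_th = R1' ‖ R2 = 1.888 kΩ.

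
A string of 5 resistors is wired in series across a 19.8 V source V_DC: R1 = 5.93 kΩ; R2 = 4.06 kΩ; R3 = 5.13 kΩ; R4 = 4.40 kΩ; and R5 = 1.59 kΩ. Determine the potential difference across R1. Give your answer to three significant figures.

Series total: ΣR = 5.93 + 4.06 + 5.13 + 4.40 + 1.59 = 21.11 kΩ.
Voltage divider: V = V_DC · (5.930 / 21.11) = 19.8 × 0.2809 = 5.562 V.

V ≈ 5.56 V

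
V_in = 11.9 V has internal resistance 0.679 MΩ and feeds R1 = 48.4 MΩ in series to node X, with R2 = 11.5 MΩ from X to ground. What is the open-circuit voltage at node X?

R1' = 0.679 + 48.4 = 49.08 MΩ (source resistance + R1).
Open-circuit (no load on X): V_th = V_in · R2/(R1' + R2) = 11.9 × 11.5/(49.08 + 11.5) = 2.259 V.

V_th ≈ 2.26 V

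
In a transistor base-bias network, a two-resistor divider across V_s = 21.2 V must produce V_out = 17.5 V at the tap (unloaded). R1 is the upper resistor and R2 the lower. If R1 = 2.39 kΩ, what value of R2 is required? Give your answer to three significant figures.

Required fraction k = V_out/V_s = 0.8255.
Rearranging, R2 = R1·k/(1−k) = 2.39 × 4.730 = 11.30 kΩ.

R2 ≈ 11.3 kΩ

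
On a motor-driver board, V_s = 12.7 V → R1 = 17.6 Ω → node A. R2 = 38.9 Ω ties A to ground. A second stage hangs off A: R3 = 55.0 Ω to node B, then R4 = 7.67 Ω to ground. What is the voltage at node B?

V_B ≈ 0.897 V

Looking into the second stage from A: R3 + R4 = 62.67 Ω appears in parallel with R2.
Effective lower resistance at A: R2 ‖ 62.67 = 24.00 Ω.
So V_A = 12.7 × 0.5769 = 7.327 V.
Stage 2 is unloaded, so V_B = V_A · R4/(R3+R4) = 7.327 × 7.67/62.67 = 0.8967 V.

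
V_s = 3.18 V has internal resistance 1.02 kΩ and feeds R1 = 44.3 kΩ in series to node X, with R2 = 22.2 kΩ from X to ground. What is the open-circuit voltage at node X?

V_th ≈ 1.05 V

R1' = 1.02 + 44.3 = 45.32 kΩ (source resistance + R1).
With X open, the divider is unloaded: V_th = 3.18 × 22.2/67.52 = 1.046 V.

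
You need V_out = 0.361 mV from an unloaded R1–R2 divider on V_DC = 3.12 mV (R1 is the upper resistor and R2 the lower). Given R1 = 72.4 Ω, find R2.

R2 ≈ 9.47 Ω

Required fraction k = V_out/V_DC = 0.1157.
R2 = R1 · 0.1157/(1 − 0.1157) = 9.473 Ω.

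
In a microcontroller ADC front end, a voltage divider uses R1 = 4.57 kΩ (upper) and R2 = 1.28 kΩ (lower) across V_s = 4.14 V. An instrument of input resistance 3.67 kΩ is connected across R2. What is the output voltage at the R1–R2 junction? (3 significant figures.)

The load sits in parallel with R2, giving an effective lower resistance R2' = R2·R_L/(R2+R_L) = 0.9490 kΩ.
Now apply the divider: V_out = 4.14 × 0.1720 = 0.7119 V.

V_out ≈ 0.712 V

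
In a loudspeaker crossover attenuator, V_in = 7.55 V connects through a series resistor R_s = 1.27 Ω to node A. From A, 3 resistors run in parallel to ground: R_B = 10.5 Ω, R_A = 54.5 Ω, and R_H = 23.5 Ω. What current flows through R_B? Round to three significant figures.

Parallel bank: R_p = 1/(1/10.5 + 1/54.5 + 1/23.5) = 6.405 Ω.
V_A = 7.55 × 6.405/7.675 = 6.301 V.
I(R_B) = V_A / R_B = 6.301/10.5 = 0.6001 A.

I ≈ 0.600 A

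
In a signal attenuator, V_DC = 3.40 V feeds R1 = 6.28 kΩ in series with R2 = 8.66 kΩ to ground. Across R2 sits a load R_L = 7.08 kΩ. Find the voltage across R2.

V_out ≈ 1.30 V

First combine the lower leg with the load: R2 ‖ R_L = 3.895 kΩ.
Then V_out = V_DC · R2'/(R1 + R2') = 3.40 × 3.895/10.18 = 1.302 V.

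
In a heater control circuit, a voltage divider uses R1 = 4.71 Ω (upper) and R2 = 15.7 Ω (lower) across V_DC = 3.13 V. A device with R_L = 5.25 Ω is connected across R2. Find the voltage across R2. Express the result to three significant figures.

First combine the lower leg with the load: R2 ‖ R_L = 3.934 Ω.
Voltage divider with the loaded lower leg: V_out = 3.13 × 3.934/(4.71 + 3.934) = 3.13 × 0.4551 = 1.425 V.
(Unloaded it would be 2.41 V; the load pulls it down.)

V_out ≈ 1.42 V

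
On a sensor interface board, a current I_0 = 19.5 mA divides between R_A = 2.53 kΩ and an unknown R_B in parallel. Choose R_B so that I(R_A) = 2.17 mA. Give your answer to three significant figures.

R_B ≈ 0.317 kΩ

Two-branch current divider: I_A = I_0 · R_B/(R_A + R_B).
2.17/19.5 = R_B/(R_A + R_B) → R_B = R_A · (0.1113)/(1 − 0.1113) = 2.53 × 0.1252 = 0.3168 kΩ.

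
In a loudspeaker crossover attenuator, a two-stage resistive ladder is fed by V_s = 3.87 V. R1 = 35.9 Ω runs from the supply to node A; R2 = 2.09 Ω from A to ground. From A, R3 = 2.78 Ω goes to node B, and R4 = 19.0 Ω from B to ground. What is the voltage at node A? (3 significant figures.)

Node A sees R2 in parallel with the series input of stage 2, R3 + R4 = 21.78 Ω.
Effective lower resistance at A: R2 ‖ 21.78 = 1.907 Ω.
So V_A = 3.87 × 0.05044 = 0.1952 V.

V_A ≈ 0.195 V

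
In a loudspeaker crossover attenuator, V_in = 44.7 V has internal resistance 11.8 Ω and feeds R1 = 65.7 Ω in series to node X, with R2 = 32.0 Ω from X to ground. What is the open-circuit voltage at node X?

R1' = 11.8 + 65.7 = 77.50 Ω (source resistance + R1).
With X open, the divider is unloaded: V_th = 44.7 × 32.0/109.5 = 13.06 V.

V_th ≈ 13.1 V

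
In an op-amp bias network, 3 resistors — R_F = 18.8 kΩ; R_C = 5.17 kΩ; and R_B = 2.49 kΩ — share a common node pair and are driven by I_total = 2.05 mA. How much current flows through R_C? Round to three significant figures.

ΣG = 1/18.8 + 1/5.17 + 1/2.49 = 0.6482.
R_C takes the fraction G_k/ΣG = 0.1934/0.6482 = 0.2984, so I = 2.05 × 0.2984 = 0.6117 mA.

I ≈ 0.612 mA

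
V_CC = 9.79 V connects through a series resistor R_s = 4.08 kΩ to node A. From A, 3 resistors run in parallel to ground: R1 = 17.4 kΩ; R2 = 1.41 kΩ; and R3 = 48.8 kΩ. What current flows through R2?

Equivalent of the parallel group: R_p = 1.270 kΩ.
V_A = 9.79 × 1.270/5.350 = 2.324 V.
Branch current I = V_A/R2 = 2.324/1.41 = 1.649 mA.

I ≈ 1.65 mA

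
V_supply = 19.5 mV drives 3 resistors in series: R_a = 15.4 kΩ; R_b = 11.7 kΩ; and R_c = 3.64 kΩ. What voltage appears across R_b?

V ≈ 7.42 mV

ΣR = 15.4 + 11.7 + 3.64 = 30.74 kΩ.
Voltage divider: V = V_supply · (11.70 / 30.74) = 19.5 × 0.3806 = 7.422 mV.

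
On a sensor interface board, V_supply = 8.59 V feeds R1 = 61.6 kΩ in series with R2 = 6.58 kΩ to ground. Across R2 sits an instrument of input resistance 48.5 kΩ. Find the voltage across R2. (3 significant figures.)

R2 ‖ R_L = (6.58 × 48.5)/(6.58 + 48.5) = 5.794 kΩ.
Voltage divider with the loaded lower leg: V_out = 8.59 × 5.794/(61.6 + 5.794) = 8.59 × 0.08597 = 0.7385 V.

V_out ≈ 0.738 V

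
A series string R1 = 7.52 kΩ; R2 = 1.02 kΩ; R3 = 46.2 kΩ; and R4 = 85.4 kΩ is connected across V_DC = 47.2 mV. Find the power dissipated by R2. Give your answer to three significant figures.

P ≈ 0.116 nW

Series current I = V_DC/ΣR = 47.2/140.1 = 0.3368 µA.
P(R2) = I²·R2 = (0.3368)² × 1.02 = 0.1157 nW.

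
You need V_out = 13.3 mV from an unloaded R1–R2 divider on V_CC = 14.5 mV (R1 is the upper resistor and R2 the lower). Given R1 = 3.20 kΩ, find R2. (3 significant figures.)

R2 ≈ 35.5 kΩ

The divider ratio is R2/(R1+R2) = 13.3/14.5 = 0.9172.
Rearranging, R2 = R1·k/(1−k) = 3.20 × 11.08 = 35.47 kΩ.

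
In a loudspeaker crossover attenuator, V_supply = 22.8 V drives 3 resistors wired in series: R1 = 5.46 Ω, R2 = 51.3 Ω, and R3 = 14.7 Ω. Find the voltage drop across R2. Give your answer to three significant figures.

Series total: ΣR = 5.46 + 51.3 + 14.7 = 71.46 Ω.
By the voltage-divider rule, V = 22.8 × 51.30/71.46 = 16.37 V.

V ≈ 16.4 V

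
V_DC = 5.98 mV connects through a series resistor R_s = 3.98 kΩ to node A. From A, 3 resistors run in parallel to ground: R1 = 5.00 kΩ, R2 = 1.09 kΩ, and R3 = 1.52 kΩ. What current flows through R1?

I ≈ 0.148 µA

Equivalent of the parallel group: R_p = 0.5633 kΩ.
V_A = 5.98 × 0.5633/4.543 = 0.7414 mV.
I(R1) = V_A / R1 = 0.7414/5.00 = 0.1483 µA.
(Check via current divider: I_total = 1.316 µA; share G_k/ΣG = 0.1127 → same result.)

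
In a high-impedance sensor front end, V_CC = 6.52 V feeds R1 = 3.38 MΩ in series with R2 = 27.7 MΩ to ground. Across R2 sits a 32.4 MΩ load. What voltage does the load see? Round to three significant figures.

R2 ‖ R_L = (27.7 × 32.4)/(27.7 + 32.4) = 14.93 MΩ.
Now apply the divider: V_out = 6.52 × 0.8154 = 5.317 V.
(Unloaded it would be 5.81 V; the load pulls it down.)

V_out ≈ 5.32 V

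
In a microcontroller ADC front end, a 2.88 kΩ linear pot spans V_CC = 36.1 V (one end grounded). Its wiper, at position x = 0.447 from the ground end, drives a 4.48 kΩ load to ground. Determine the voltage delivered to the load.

Lower segment x·R_p = 1.287 kΩ; upper segment (1−x)·R_p = 1.593 kΩ.
Lower segment in parallel with the load: 1.287 ‖ 4.48 = 1.000 kΩ.
V_out = 36.1 × 1.000/(1.593 + 1.000) = 13.92 V.

V_out ≈ 13.9 V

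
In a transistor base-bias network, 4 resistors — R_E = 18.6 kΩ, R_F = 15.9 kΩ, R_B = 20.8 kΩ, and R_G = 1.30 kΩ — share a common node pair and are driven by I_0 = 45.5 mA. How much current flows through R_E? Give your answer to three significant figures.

ΣG = 1/18.6 + 1/15.9 + 1/20.8 + 1/1.30 = 0.9340.
By the current-divider rule, I = I_0 · G_k/ΣG = 45.5 × 0.05756 = 2.619 mA.

I ≈ 2.62 mA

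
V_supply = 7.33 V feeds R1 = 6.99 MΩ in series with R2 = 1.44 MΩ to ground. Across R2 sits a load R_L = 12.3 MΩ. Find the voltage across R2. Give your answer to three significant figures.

V_out ≈ 1.14 V

The load sits in parallel with R2, giving an effective lower resistance R2' = R2·R_L/(R2+R_L) = 1.289 MΩ.
Now apply the divider: V_out = 7.33 × 0.1557 = 1.141 V.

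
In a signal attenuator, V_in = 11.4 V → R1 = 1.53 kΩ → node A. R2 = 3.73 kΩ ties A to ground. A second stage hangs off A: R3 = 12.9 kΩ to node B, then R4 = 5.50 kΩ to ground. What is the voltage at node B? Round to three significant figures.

The second stage (R3 + R4 = 18.40 kΩ) loads node A in parallel with R2.
R2 ‖ (R3+R4) = 3.101 kΩ.
V_A = 11.4 × 3.101/(1.53 + 3.101) = 7.634 V.
Stage 2 is unloaded, so V_B = V_A · R4/(R3+R4) = 7.634 × 5.50/18.40 = 2.282 V.

V_B ≈ 2.28 V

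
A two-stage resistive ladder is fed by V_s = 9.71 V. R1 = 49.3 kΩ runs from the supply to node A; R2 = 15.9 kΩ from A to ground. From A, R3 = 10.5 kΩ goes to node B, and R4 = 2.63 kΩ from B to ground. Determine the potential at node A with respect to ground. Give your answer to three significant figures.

Node A sees R2 in parallel with the series input of stage 2, R3 + R4 = 13.13 kΩ.
R2 ‖ (R3+R4) = 7.191 kΩ.
V_A = 9.71 × 7.191/(49.3 + 7.191) = 1.236 V.

V_A ≈ 1.24 V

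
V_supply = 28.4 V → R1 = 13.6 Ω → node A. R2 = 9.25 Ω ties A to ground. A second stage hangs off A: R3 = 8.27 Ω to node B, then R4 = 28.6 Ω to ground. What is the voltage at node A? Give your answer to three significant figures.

The second stage (R3 + R4 = 36.87 Ω) loads node A in parallel with R2.
R2 ‖ (R3+R4) = 7.395 Ω.
V_A = 28.4 × 7.395/(13.6 + 7.395) = 10.00 V.

V_A ≈ 10.0 V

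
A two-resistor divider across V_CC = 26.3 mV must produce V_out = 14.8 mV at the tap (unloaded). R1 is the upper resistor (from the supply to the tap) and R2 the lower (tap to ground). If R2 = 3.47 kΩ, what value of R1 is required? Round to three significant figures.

R1 ≈ 2.70 kΩ

Required fraction k = V_out/V_CC = 0.5627.
So R1 = R2 · (V_CC/V_out − 1) = 3.47 × (26.3/14.8 − 1) = 3.47 × 0.7770 = 2.696 kΩ.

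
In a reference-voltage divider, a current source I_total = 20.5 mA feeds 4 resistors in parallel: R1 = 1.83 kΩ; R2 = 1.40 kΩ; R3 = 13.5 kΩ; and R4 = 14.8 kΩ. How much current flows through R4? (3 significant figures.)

I ≈ 0.988 mA

Total conductance ΣG = 1/1.83 + 1/1.40 + 1/13.5 + 1/14.8 = 1.402 (units of 1/kΩ).
Current divider: I(R4) = I_total · G_k/ΣG = 20.5 × (0.06757/1.402) = 20.5 × 0.04818 = 0.9877 mA.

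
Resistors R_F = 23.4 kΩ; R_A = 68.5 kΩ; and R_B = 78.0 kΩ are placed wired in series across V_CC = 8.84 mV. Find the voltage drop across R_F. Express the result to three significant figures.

V ≈ 1.22 mV

ΣR = 23.4 + 68.5 + 78.0 = 169.9 kΩ.
By the voltage-divider rule, V = 8.84 × 23.40/169.9 = 1.218 mV.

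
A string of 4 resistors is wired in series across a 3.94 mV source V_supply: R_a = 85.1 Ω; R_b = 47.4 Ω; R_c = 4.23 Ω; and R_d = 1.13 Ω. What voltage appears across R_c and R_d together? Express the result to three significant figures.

Series total: ΣR = 85.1 + 47.4 + 4.23 + 1.13 = 137.9 Ω.
R_{R_c..R_d} = 4.23 + 1.13 = 5.360 Ω.
Voltage divider: V = V_supply · (5.360 / 137.9) = 3.94 × 0.03888 = 0.1532 mV.

V ≈ 0.153 mV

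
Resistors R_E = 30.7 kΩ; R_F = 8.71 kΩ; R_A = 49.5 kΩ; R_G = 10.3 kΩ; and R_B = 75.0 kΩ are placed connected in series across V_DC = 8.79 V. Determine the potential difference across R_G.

V ≈ 0.520 V

Total series resistance ΣR = 30.7 + 8.71 + 49.5 + 10.3 + 75.0 = 174.2 kΩ.
By the voltage-divider rule, V = 8.79 × 10.30/174.2 = 0.5197 V.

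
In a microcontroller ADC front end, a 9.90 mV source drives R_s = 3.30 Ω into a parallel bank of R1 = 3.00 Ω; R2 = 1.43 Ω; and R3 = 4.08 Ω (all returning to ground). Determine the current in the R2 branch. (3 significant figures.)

Combine the parallel branches: R_p = (1/3.00 + 1/1.43 + 1/4.08)⁻¹ = 0.7826 Ω.
V_A by voltage divider: V_A = 9.90 × 0.7826/(3.30 + 0.7826) = 1.898 mV.
Branch current I = V_A/R2 = 1.898/1.43 = 1.327 mA.

I ≈ 1.33 mA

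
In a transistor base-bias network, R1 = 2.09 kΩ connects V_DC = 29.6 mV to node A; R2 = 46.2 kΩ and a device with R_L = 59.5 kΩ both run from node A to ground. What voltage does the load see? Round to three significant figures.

R2 ‖ R_L = (46.2 × 59.5)/(46.2 + 59.5) = 26.01 kΩ.
Voltage divider with the loaded lower leg: V_out = 29.6 × 26.01/(2.09 + 26.01) = 29.6 × 0.9256 = 27.40 mV.
(Unloaded it would be 28.3 mV; the load pulls it down.)

V_out ≈ 27.4 mV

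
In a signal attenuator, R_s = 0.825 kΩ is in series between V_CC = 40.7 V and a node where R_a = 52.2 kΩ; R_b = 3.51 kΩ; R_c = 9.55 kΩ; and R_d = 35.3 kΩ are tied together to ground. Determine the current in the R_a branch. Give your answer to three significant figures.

I ≈ 0.573 mA

Parallel bank: R_p = 1/(1/52.2 + 1/3.51 + 1/9.55 + 1/35.3) = 2.288 kΩ.
Node voltage V_A = V_CC · R_p/(R_s + R_p) = 40.7 × 0.7350 = 29.91 V.
Branch current I = V_A/R_a = 29.91/52.2 = 0.5730 mA.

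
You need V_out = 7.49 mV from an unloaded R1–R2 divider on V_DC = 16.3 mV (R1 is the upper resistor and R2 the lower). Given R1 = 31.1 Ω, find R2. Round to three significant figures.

R2 ≈ 26.4 Ω

The divider ratio is R2/(R1+R2) = 7.49/16.3 = 0.4595.
R2 = R1 · 0.4595/(1 − 0.4595) = 26.44 Ω.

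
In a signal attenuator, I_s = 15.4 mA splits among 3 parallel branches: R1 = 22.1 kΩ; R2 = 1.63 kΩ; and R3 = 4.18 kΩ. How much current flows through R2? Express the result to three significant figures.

I ≈ 10.5 mA

Total conductance ΣG = 1/22.1 + 1/1.63 + 1/4.18 = 0.8980 (units of 1/kΩ).
Current divider: I(R2) = I_s · G_k/ΣG = 15.4 × (0.6135/0.8980) = 15.4 × 0.6832 = 10.52 mA.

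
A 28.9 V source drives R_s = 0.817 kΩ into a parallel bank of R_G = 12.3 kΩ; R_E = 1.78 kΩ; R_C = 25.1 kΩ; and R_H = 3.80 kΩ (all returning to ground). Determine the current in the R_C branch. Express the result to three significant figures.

Equivalent of the parallel group: R_p = 1.057 kΩ.
V_A by voltage divider: V_A = 28.9 × 1.057/(0.817 + 1.057) = 16.30 V.
I(R_C) = V_A / R_C = 16.30/25.1 = 0.6494 mA.

I ≈ 0.649 mA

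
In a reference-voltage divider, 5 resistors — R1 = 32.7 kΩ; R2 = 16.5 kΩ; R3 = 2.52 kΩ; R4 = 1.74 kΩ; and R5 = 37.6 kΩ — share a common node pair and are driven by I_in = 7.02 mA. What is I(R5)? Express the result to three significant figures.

I ≈ 0.171 mA

ΣG = 1/32.7 + 1/16.5 + 1/2.52 + 1/1.74 + 1/37.6 = 1.089.
R5 takes the fraction G_k/ΣG = 0.02660/1.089 = 0.02441, so I = 7.02 × 0.02441 = 0.1714 mA.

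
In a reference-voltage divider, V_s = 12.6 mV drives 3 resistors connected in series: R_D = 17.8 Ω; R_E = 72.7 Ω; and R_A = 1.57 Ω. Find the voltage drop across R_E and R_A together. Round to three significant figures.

Total series resistance ΣR = 17.8 + 72.7 + 1.57 = 92.07 Ω.
R_{R_E..R_A} = 72.7 + 1.57 = 74.27 Ω.
Voltage divider: V = V_s · (74.27 / 92.07) = 12.6 × 0.8067 = 10.16 mV.

V ≈ 10.2 mV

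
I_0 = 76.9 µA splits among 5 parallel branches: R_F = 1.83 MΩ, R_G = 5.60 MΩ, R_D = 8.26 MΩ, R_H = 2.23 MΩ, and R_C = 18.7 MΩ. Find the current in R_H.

ΣG = 1/1.83 + 1/5.60 + 1/8.26 + 1/2.23 + 1/18.7 = 1.348.
Current divider: I(R_H) = I_0 · G_k/ΣG = 76.9 × (0.4484/1.348) = 76.9 × 0.3327 = 25.58 µA.

I ≈ 25.6 µA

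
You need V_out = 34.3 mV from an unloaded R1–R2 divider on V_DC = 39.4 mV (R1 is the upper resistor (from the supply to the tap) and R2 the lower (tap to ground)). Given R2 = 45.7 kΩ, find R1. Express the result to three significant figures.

Required fraction k = V_out/V_DC = 0.8706.
Rearranging, R1 = R2·(1−k)/k = 45.7 × 0.1487 = 6.795 kΩ.

R1 ≈ 6.80 kΩ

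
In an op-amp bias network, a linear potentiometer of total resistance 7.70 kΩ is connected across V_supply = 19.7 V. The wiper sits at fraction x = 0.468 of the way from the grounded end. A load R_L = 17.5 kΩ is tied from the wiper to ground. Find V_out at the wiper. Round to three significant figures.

V_out ≈ 8.31 V

Split the track: R_lower = x·R_p = 3.604 kΩ, R_upper = (1−x)·R_p = 4.096 kΩ.
R_L loads the lower segment: effective lower R = 2.988 kΩ.
Then V_out = V_supply · 2.988/(4.096 + 2.988) = 8.309 V.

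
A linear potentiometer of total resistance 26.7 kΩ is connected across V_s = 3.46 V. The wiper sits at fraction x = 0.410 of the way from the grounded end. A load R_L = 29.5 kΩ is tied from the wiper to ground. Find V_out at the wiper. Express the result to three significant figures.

Split the track: R_lower = x·R_p = 10.95 kΩ, R_upper = (1−x)·R_p = 15.75 kΩ.
Lower segment in parallel with the load: 10.95 ‖ 29.5 = 7.984 kΩ.
V_out = 3.46 × 7.984/(15.75 + 7.984) = 1.164 V.

V_out ≈ 1.16 V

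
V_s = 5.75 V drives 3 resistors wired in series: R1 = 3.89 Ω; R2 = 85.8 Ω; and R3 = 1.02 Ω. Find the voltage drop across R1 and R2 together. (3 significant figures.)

V ≈ 5.69 V

ΣR = 3.89 + 85.8 + 1.02 = 90.71 Ω.
R_{R1..R2} = 3.89 + 85.8 = 89.69 Ω.
V = V_s · R/ΣR = 5.75 × 0.9888 = 5.685 V.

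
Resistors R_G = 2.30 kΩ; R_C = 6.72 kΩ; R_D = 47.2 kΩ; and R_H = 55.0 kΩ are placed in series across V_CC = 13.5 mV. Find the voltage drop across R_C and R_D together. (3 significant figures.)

V ≈ 6.54 mV

Total series resistance ΣR = 2.30 + 6.72 + 47.2 + 55.0 = 111.2 kΩ.
R_{R_C..R_D} = 6.72 + 47.2 = 53.92 kΩ.
V = V_CC · R/ΣR = 13.5 × 0.4848 = 6.545 mV.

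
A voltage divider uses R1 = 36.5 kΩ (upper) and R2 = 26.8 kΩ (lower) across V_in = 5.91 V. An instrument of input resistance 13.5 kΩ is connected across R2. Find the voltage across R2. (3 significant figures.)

V_out ≈ 1.17 V

The load sits in parallel with R2, giving an effective lower resistance R2' = R2·R_L/(R2+R_L) = 8.978 kΩ.
Then V_out = V_in · R2'/(R1 + R2') = 5.91 × 8.978/45.48 = 1.167 V.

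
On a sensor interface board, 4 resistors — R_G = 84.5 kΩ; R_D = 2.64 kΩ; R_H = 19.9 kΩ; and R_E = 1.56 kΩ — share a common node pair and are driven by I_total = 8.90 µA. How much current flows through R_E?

I ≈ 5.27 µA

Conductances: ΣG = 1/84.5 + 1/2.64 + 1/19.9 + 1/1.56 = 1.082 (1/kΩ).
Current divider: I(R_E) = I_total · G_k/ΣG = 8.90 × (0.6410/1.082) = 8.90 × 0.5925 = 5.273 µA.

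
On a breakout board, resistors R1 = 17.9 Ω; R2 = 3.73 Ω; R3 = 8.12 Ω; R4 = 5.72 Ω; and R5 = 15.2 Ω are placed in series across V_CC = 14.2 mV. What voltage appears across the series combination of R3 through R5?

V ≈ 8.14 mV

Series total: ΣR = 17.9 + 3.73 + 8.12 + 5.72 + 15.2 = 50.67 Ω.
R_{R3..R5} = 8.12 + 5.72 + 15.2 = 29.04 Ω.
V = V_CC · R/ΣR = 14.2 × 0.5731 = 8.138 mV.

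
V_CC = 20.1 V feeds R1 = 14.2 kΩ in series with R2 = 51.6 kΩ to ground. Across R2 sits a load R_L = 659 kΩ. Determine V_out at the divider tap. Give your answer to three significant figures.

V_out ≈ 15.5 V

R2 ‖ R_L = (51.6 × 659)/(51.6 + 659) = 47.85 kΩ.
Voltage divider with the loaded lower leg: V_out = 20.1 × 47.85/(14.2 + 47.85) = 20.1 × 0.7712 = 15.50 V.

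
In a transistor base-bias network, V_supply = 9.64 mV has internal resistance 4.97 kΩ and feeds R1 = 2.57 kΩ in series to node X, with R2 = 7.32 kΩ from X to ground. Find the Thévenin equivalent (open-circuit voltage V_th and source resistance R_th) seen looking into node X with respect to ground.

V_th ≈ 4.75 mV, R_th ≈ 3.71 kΩ

R1' = 4.97 + 2.57 = 7.540 kΩ (source resistance + R1).
With X open, the divider is unloaded: V_th = 9.64 × 7.32/14.86 = 4.749 mV.
Zeroing V_supply shorts the top of R1' to ground, so R_th = R1' ‖ R2 = 3.714 kΩ.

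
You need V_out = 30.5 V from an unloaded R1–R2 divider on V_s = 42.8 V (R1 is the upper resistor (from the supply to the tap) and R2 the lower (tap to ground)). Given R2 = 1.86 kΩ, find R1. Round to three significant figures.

The divider ratio is R2/(R1+R2) = 30.5/42.8 = 0.7126.
So R1 = R2 · (V_s/V_out − 1) = 1.86 × (42.8/30.5 − 1) = 1.86 × 0.4033 = 0.7501 kΩ.

R1 ≈ 0.750 kΩ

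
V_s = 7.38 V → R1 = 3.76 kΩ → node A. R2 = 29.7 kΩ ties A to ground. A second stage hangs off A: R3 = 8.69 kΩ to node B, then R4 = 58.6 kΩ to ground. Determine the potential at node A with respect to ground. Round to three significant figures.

V_A ≈ 6.24 V

Node A sees R2 in parallel with the series input of stage 2, R3 + R4 = 67.29 kΩ.
R2 ‖ (R3+R4) = 20.61 kΩ.
So V_A = 7.38 × 0.8457 = 6.241 V.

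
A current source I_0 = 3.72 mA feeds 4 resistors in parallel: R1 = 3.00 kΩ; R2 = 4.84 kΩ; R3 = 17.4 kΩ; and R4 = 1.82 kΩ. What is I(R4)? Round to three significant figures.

Total conductance ΣG = 1/3.00 + 1/4.84 + 1/17.4 + 1/1.82 = 1.147 (units of 1/kΩ).
By the current-divider rule, I = I_0 · G_k/ΣG = 3.72 × 0.4791 = 1.782 mA.

I ≈ 1.78 mA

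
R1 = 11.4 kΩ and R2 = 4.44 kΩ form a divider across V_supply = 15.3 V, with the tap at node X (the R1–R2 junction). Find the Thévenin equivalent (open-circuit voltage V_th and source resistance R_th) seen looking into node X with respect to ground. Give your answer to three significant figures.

V_th ≈ 4.29 V, R_th ≈ 3.20 kΩ

V_th is the unloaded tap voltage: V_supply · R2/(R1+R2) = 15.3 × 0.2803 = 4.289 V.
With V_supply suppressed (replaced by a short), R_th = R1 ‖ R2 = (11.40 × 4.44)/(11.40 + 4.44) = 3.195 kΩ.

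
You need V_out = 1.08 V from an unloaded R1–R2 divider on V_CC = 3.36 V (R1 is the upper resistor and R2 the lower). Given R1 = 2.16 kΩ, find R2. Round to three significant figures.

R2 ≈ 1.02 kΩ

Required fraction k = V_out/V_CC = 0.3214.
Rearranging, R2 = R1·k/(1−k) = 2.16 × 0.4737 = 1.023 kΩ.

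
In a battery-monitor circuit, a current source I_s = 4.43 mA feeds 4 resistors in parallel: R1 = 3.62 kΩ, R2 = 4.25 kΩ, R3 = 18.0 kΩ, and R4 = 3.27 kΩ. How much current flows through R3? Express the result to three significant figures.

I ≈ 0.282 mA

ΣG = 1/3.62 + 1/4.25 + 1/18.0 + 1/3.27 = 0.8729.
Current divider: I(R3) = I_s · G_k/ΣG = 4.43 × (0.05556/0.8729) = 4.43 × 0.06364 = 0.2819 mA.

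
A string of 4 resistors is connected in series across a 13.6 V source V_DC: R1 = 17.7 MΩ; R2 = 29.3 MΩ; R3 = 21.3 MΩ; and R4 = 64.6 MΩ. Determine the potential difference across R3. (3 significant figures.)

V ≈ 2.18 V

Total series resistance ΣR = 17.7 + 29.3 + 21.3 + 64.6 = 132.9 MΩ.
By the voltage-divider rule, V = 13.6 × 21.30/132.9 = 2.180 V.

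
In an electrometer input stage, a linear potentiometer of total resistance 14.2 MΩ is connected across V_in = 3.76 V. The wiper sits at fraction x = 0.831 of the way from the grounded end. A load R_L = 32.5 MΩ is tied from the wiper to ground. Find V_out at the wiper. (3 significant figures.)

V_out ≈ 2.94 V

Lower segment x·R_p = 11.80 MΩ; upper segment (1−x)·R_p = 2.400 MΩ.
R_L loads the lower segment: effective lower R = 8.657 MΩ.
Loaded-divider output: V_out = 3.76 × 0.7830 = 2.944 V.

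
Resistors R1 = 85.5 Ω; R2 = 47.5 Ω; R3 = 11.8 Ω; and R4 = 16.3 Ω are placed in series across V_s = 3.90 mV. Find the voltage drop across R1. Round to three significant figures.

V ≈ 2.07 mV

Series total: ΣR = 85.5 + 47.5 + 11.8 + 16.3 = 161.1 Ω.
By the voltage-divider rule, V = 3.90 × 85.50/161.1 = 2.070 mV.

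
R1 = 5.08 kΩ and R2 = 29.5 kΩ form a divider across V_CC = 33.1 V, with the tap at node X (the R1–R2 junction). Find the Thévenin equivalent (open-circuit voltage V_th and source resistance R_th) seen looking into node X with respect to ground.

V_th ≈ 28.2 V, R_th ≈ 4.33 kΩ

V_th is the unloaded tap voltage: V_CC · R2/(R1+R2) = 33.1 × 0.8531 = 28.24 V.
With V_CC suppressed (replaced by a short), R_th = R1 ‖ R2 = (5.080 × 29.5)/(5.080 + 29.5) = 4.334 kΩ.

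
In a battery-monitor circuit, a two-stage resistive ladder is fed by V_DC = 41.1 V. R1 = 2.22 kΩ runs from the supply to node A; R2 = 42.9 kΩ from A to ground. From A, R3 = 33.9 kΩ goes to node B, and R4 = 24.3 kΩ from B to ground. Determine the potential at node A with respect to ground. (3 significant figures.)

Node A sees R2 in parallel with the series input of stage 2, R3 + R4 = 58.20 kΩ.
R2 ‖ (R3+R4) = 24.70 kΩ.
V_A = 41.1 × 24.70/(2.22 + 24.70) = 37.71 V.

V_A ≈ 37.7 V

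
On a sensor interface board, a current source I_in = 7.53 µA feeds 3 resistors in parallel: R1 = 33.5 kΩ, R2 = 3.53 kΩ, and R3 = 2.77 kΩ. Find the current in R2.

I ≈ 3.16 µA

Conductances: ΣG = 1/33.5 + 1/3.53 + 1/2.77 = 0.6741 (1/kΩ).
By the current-divider rule, I = I_in · G_k/ΣG = 7.53 × 0.4202 = 3.164 µA.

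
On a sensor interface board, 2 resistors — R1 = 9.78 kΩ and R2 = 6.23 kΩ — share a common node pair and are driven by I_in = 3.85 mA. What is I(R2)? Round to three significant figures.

Two-branch current divider: I_k = I_in · R_other/(R_1 + R_2).
So I = 3.85 × 9.78/16.01 = 2.352 mA.

I ≈ 2.35 mA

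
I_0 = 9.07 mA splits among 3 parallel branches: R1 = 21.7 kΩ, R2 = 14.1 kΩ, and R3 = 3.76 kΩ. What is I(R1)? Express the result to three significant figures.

I ≈ 1.09 mA

ΣG = 1/21.7 + 1/14.1 + 1/3.76 = 0.3830.
By the current-divider rule, I = I_0 · G_k/ΣG = 9.07 × 0.1203 = 1.091 mA.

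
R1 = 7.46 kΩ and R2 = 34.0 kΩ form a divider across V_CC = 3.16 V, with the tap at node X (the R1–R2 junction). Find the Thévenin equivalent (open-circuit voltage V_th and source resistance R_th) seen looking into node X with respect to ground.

With X open, the divider is unloaded: V_th = 3.16 × 34.0/41.46 = 2.591 V.
Zeroing V_CC shorts the top of R1 to ground, so R_th = R1 ‖ R2 = 6.118 kΩ.

V_th ≈ 2.59 V, R_th ≈ 6.12 kΩ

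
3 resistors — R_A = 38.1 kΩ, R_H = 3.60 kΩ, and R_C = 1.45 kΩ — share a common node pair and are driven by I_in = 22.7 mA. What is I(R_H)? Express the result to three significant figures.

ΣG = 1/38.1 + 1/3.60 + 1/1.45 = 0.9937.
Current divider: I(R_H) = I_in · G_k/ΣG = 22.7 × (0.2778/0.9937) = 22.7 × 0.2795 = 6.346 mA.

I ≈ 6.35 mA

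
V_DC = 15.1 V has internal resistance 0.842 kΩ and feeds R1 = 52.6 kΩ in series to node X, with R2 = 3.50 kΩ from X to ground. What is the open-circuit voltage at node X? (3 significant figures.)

R1' = 0.842 + 52.6 = 53.44 kΩ (source resistance + R1).
With X open, the divider is unloaded: V_th = 15.1 × 3.50/56.94 = 0.9281 V.

V_th ≈ 0.928 V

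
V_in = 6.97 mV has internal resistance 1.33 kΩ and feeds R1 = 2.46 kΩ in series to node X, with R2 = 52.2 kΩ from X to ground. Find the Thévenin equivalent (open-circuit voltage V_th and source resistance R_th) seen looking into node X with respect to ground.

V_th ≈ 6.50 mV, R_th ≈ 3.53 kΩ

R1' = 1.33 + 2.46 = 3.790 kΩ (source resistance + R1).
Open-circuit (no load on X): V_th = V_in · R2/(R1' + R2) = 6.97 × 52.2/(3.790 + 52.2) = 6.498 mV.
Zeroing V_in shorts the top of R1' to ground, so R_th = R1' ‖ R2 = 3.533 kΩ.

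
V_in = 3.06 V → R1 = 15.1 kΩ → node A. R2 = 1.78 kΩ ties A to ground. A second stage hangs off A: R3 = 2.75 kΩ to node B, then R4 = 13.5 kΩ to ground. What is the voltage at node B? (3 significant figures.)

V_B ≈ 0.244 V

Looking into the second stage from A: R3 + R4 = 16.25 kΩ appears in parallel with R2.
Effective lower resistance at A: R2 ‖ 16.25 = 1.604 kΩ.
So V_A = 3.06 × 0.09604 = 0.2939 V.
Then the unloaded second divider: V_B = V_A × R4/(R3+R4) = 0.2939 × 0.8308 = 0.2441 V.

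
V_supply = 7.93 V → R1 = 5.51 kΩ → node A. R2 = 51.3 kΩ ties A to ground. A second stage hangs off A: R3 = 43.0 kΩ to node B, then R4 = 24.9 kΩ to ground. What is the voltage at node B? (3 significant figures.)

V_B ≈ 2.45 V

Node A sees R2 in parallel with the series input of stage 2, R3 + R4 = 67.90 kΩ.
R2 ‖ (R3+R4) = 29.22 kΩ.
So V_A = 7.93 × 0.8414 = 6.672 V.
Then the unloaded second divider: V_B = V_A × R4/(R3+R4) = 6.672 × 0.3667 = 2.447 V.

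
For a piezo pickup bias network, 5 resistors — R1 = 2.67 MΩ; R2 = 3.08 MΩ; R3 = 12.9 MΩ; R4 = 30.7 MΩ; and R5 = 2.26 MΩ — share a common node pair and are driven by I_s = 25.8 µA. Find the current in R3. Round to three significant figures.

Conductances: ΣG = 1/2.67 + 1/3.08 + 1/12.9 + 1/30.7 + 1/2.26 = 1.252 (1/MΩ).
R3 takes the fraction G_k/ΣG = 0.07752/1.252 = 0.06193, so I = 25.8 × 0.06193 = 1.598 µA.

I ≈ 1.60 µA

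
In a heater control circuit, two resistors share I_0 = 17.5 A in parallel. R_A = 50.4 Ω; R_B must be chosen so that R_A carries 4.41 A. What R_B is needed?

R_B ≈ 17.0 Ω

Two-branch current divider: I_A = I_0 · R_B/(R_A + R_B).
4.41/17.5 = R_B/(R_A + R_B) → R_B = R_A · (0.2520)/(1 − 0.2520) = 50.4 × 0.3369 = 16.98 Ω.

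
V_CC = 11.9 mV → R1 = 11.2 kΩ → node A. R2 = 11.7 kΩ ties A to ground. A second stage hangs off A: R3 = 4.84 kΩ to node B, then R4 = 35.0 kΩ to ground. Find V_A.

V_A ≈ 5.32 mV

Node A sees R2 in parallel with the series input of stage 2, R3 + R4 = 39.84 kΩ.
Effective lower resistance at A: R2 ‖ 39.84 = 9.044 kΩ.
First divider: V_A = V_CC · 9.044/(11.2 + 9.044) = 5.316 mV.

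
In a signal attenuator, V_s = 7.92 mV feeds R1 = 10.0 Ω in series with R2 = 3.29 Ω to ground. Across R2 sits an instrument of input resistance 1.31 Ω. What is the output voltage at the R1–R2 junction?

R2 ‖ R_L = (3.29 × 1.31)/(3.29 + 1.31) = 0.9369 Ω.
Now apply the divider: V_out = 7.92 × 0.08567 = 0.6785 mV.

V_out ≈ 0.678 mV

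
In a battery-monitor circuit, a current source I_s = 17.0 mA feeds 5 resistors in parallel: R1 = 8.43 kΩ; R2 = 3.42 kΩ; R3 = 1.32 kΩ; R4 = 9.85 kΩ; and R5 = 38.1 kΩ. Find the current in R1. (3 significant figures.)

Total conductance ΣG = 1/8.43 + 1/3.42 + 1/1.32 + 1/9.85 + 1/38.1 = 1.296 (units of 1/kΩ).
By the current-divider rule, I = I_s · G_k/ΣG = 17.0 × 0.09150 = 1.556 mA.

I ≈ 1.56 mA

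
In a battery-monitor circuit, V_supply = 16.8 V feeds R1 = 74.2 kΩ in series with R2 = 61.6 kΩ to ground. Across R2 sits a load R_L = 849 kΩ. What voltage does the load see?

The load sits in parallel with R2, giving an effective lower resistance R2' = R2·R_L/(R2+R_L) = 57.43 kΩ.
Voltage divider with the loaded lower leg: V_out = 16.8 × 57.43/(74.2 + 57.43) = 16.8 × 0.4363 = 7.330 V.
(Unloaded it would be 7.62 V; the load pulls it down.)

V_out ≈ 7.33 V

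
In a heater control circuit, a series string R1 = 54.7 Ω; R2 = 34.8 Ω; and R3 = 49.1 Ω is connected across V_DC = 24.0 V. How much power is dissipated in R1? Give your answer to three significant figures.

P ≈ 1.64 W

ΣR = 138.6 Ω → I = 24.0/138.6 = 0.1732 A.
P(R1) = I²·R1 = (0.1732)² × 54.7 = 1.640 W.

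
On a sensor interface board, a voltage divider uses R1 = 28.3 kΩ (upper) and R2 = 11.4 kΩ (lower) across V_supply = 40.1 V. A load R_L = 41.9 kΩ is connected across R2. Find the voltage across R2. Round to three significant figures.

V_out ≈ 9.64 V

First combine the lower leg with the load: R2 ‖ R_L = 8.962 kΩ.
Then V_out = V_supply · R2'/(R1 + R2') = 40.1 × 8.962/37.26 = 9.644 V.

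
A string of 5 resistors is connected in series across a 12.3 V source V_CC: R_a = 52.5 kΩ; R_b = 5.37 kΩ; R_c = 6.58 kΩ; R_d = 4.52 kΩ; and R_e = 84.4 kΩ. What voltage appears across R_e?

V ≈ 6.77 V

Total series resistance ΣR = 52.5 + 5.37 + 6.58 + 4.52 + 84.4 = 153.4 kΩ.
V = V_CC · R/ΣR = 12.3 × 0.5503 = 6.769 V.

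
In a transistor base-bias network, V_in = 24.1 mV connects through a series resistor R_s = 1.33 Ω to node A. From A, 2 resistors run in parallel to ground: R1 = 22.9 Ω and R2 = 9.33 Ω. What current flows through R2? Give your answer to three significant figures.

Combine the parallel branches: R_p = (1/22.9 + 1/9.33)⁻¹ = 6.629 Ω.
V_A by voltage divider: V_A = 24.1 × 6.629/(1.33 + 6.629) = 20.07 mV.
I(R2) = V_A / R2 = 20.07/9.33 = 2.151 mA.
(Check via current divider: I_total = 3.028 mA; share G_k/ΣG = 0.7105 → same result.)

I ≈ 2.15 mA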